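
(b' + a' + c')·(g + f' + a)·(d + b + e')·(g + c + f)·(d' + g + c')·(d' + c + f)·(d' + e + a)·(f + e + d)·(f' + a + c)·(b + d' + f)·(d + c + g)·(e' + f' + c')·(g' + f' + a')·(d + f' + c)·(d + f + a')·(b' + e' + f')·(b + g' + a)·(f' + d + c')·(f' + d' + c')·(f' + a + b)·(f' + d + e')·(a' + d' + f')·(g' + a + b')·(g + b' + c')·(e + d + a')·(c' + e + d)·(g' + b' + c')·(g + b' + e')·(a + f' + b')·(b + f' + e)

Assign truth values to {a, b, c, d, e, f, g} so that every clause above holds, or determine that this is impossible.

UNSATISFIABLE

Try b = 0.
Try d = 1.
(f) alone gives f = 1.
(c') alone gives c = 0.
(a) alone gives a = 1.
But (a') is also a unit clause — contradiction.
Backtrack on d: now try d = 0.
(e') alone gives e = 0.
(f) alone gives f = 1.
But (f') is also a unit clause — contradiction.
Neither d = 1 nor d = 0 works.
Backtrack on b: now try b = 1.
Try a = 0.
(g') alone gives g = 0.
(f') alone gives f = 0.
(c) alone gives c = 1.
But (c') is also a unit clause — contradiction.
Backtrack on a: now try a = 1.
(c') alone gives c = 0.
Try g = 1.
(f') alone gives f = 0.
(d') alone gives d = 0.
But (d) is also a unit clause — contradiction.
Backtrack on g: now try g = 0.
(f) alone gives f = 1.
(d) alone gives d = 1.
But (d') is also a unit clause — contradiction.
Neither g = 1 nor g = 0 works.
Neither a = 1 nor a = 0 works.
Neither b = 1 nor b = 0 works.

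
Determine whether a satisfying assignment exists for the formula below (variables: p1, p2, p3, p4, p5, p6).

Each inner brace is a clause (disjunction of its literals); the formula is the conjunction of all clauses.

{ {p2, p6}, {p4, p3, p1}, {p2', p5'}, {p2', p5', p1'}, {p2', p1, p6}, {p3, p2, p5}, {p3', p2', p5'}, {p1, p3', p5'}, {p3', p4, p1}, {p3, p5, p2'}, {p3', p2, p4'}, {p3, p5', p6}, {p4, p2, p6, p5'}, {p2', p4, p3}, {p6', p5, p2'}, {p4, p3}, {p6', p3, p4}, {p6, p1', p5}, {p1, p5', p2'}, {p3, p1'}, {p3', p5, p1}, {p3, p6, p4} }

Try p2 = 0.
Unit clause (p6) forces p6 = 1.
Try p3 = 0.
Unit clause (p5) forces p5 = 1.
Unit clause (p4) forces p4 = 1.
Unit clause (p1') forces p1 = 0.
All clauses are satisfied.
A satisfying assignment: p1=0; p2=0; p3=0; p4=1; p5=1; p6=1.

Yes, satisfiable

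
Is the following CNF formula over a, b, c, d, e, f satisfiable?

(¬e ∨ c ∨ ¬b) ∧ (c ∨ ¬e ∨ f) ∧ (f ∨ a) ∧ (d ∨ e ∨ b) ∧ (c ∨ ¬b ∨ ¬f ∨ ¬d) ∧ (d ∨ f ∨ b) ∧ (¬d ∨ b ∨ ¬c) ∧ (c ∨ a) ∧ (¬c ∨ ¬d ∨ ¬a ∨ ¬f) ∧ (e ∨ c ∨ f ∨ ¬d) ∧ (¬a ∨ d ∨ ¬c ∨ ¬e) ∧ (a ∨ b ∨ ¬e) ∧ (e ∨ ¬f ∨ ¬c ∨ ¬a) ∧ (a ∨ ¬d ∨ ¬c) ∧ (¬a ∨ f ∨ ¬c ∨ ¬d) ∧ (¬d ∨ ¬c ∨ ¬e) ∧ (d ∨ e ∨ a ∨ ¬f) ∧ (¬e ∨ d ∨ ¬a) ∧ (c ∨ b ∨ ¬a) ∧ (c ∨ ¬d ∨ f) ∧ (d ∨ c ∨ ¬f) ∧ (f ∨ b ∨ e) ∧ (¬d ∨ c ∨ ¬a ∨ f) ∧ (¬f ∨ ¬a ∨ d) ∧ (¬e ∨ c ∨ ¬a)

Suppose f = True.
Suppose c = True.
Suppose d = False.
(¬a) alone gives a = False.
(e) alone gives e = True.
(b) alone gives b = True.
Every clause now holds.
A satisfying assignment: a: False,  b: True,  c: True,  d: False,  e: True,  f: True.

Yes, satisfiable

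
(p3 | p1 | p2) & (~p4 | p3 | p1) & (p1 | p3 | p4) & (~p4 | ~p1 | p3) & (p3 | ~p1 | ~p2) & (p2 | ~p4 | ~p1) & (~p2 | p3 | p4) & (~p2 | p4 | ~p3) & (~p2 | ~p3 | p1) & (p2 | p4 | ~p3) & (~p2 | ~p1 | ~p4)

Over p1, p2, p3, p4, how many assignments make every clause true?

2

There are 2^4 = 16 truth assignments over (p1, p2, p3, p4).
Split on p2. With p2 = 1, the clauses containing p2 are satisfied and ~p2 drops from the rest; 0 of the 2^3 = 8 assignments to the other variables satisfy what remains.
With p2 = 0, by the same count on the reduced clause set, 2 assignments work.
(One model: p1=F, p2=F, p3=T, p4=T.)
Total: 0 + 2 = 2.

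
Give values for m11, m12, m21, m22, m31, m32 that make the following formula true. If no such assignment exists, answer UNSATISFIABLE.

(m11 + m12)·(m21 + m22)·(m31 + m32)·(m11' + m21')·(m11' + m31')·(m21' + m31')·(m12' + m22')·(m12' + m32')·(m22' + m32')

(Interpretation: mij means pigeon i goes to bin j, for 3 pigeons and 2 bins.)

UNSATISFIABLE

Try m11 = 1.
Unit clause (m21') forces m21 = 0.
Unit clause (m22) forces m22 = 1.
Unit clause (m31') forces m31 = 0.
Unit clause (m32) forces m32 = 1.
Now (m32') is unsatisfied and unit — conflict.
That branch fails; take m11 = 0 instead.
Unit clause (m12) forces m12 = 1.
Unit clause (m22') forces m22 = 0.
Unit clause (m21) forces m21 = 1.
Unit clause (m31') forces m31 = 0.
Unit clause (m32) forces m32 = 1.
Now (m32') is unsatisfied and unit — conflict.
Both values of m11 lead to a conflict.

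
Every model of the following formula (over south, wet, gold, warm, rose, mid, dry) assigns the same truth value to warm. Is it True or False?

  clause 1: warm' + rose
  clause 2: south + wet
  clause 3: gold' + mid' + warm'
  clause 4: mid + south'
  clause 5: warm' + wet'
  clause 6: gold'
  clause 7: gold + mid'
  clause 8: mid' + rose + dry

Suppose warm = 1.
Unit clause (rose) forces rose = 1.
Unit clause (wet') forces wet = 0.
Unit clause (south) forces south = 1.
Unit clause (mid) forces mid = 1.
Unit clause (gold') forces gold = 0.
Now (gold) is unsatisfied and unit — conflict.
So every satisfying assignment has warm = False.

False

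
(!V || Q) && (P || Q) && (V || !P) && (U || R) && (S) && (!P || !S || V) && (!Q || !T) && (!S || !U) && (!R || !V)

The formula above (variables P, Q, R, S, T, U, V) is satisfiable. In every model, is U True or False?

False

Suppose U = true.
The clause (S) is unit, so S = true.
That conflicts with the unit clause (!S).
So every satisfying assignment has U = False.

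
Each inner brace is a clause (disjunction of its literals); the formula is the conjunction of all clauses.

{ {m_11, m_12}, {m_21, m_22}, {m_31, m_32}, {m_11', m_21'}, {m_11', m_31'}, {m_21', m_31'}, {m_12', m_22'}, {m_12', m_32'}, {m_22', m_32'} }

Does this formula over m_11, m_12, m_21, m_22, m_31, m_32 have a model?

Case m_11 = 1:
(m_21') alone gives m_21 = 0.
(m_22) alone gives m_22 = 1.
(m_31') alone gives m_31 = 0.
(m_32) alone gives m_32 = 1.
That conflicts with the unit clause (m_32').
Backtrack on m_11: now try m_11 = 0.
(m_12) alone gives m_12 = 1.
(m_22') alone gives m_22 = 0.
(m_21) alone gives m_21 = 1.
(m_31') alone gives m_31 = 0.
(m_32) alone gives m_32 = 1.
That conflicts with the unit clause (m_32').
Either choice for m_11 ends in contradiction.
No assignment satisfies every clause.

No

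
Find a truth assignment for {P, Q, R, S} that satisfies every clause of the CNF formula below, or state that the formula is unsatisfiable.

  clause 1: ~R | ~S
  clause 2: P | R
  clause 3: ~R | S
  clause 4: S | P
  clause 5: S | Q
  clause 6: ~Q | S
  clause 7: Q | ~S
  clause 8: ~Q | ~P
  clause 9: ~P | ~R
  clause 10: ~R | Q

Suppose R = 0.
(P) alone gives P = 1.
(~Q) alone gives Q = 0.
(S) alone gives S = 1.
Now (~S) is unsatisfied and unit — conflict.
So R must be the other value — set R = 1.
(~S) alone gives S = 0.
Now (S) is unsatisfied and unit — conflict.
Neither R = 1 nor R = 0 works.

UNSATISFIABLE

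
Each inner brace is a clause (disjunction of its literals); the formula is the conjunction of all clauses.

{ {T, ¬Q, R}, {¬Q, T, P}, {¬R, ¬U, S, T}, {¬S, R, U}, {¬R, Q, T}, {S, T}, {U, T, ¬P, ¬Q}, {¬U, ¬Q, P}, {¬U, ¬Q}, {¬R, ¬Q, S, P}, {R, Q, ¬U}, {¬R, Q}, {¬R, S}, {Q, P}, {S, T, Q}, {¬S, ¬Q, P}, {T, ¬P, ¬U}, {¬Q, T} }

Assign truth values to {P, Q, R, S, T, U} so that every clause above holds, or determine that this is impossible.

Branch on S: set S = True.
Branch on R: set R = True.
The clause (Q) is unit, so Q = True.
The clause (¬U) is unit, so U = False.
The clause (P) is unit, so P = True.
The clause (T) is unit, so T = True.
Every clause now holds.

P: True; Q: True; R: True; S: True; T: True; U: False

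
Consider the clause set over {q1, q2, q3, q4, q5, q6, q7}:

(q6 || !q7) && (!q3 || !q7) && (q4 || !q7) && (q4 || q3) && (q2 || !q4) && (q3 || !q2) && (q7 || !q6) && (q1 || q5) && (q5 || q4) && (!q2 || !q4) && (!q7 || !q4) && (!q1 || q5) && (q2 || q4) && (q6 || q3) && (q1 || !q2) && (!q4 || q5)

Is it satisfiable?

Yes, satisfiable

Branch on q6: set q6 = false.
(!q7) alone gives q7 = false.
(q3) alone gives q3 = true.
Branch on q2: set q2 = true.
(!q4) alone gives q4 = false.
(q5) alone gives q5 = true.
(q1) alone gives q1 = true.
All clauses are satisfied.
A satisfying assignment: q1=true, q2=true, q3=true, q4=false, q5=true, q6=false, q7=false.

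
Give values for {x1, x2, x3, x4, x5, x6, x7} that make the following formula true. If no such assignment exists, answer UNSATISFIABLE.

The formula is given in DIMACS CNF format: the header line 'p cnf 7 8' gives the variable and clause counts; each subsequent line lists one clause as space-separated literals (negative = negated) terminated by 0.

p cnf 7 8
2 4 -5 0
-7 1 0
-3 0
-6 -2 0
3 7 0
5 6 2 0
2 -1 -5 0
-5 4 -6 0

The clause (¬x3) is unit, so x3 = False.
The clause (x7) is unit, so x7 = True.
The clause (x1) is unit, so x1 = True.
Suppose x6 = True.
The clause (¬x2) is unit, so x2 = False.
The clause (¬x5) is unit, so x5 = False.
All clauses hold; x4 can take either value.

x1: True,  x2: False,  x3: False,  x4: False,  x5: False,  x6: True,  x7: True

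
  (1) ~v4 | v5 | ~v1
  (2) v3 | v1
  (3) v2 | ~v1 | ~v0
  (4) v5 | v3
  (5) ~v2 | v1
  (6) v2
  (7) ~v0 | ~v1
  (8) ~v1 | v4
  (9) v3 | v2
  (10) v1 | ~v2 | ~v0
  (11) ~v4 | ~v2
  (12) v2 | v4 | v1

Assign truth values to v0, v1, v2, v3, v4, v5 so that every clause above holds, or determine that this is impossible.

UNSATISFIABLE

The clause (v2) is unit, so v2 = 1.
The clause (v1) is unit, so v1 = 1.
The clause (~v0) is unit, so v0 = 0.
The clause (v4) is unit, so v4 = 1.
That conflicts with the unit clause (~v4).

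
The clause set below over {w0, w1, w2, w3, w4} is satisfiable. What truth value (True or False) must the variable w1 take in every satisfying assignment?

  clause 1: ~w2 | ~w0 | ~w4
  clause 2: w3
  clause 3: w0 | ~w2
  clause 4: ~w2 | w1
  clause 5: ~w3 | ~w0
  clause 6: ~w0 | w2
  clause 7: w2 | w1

Suppose w1 = 0.
The clause (w3) is unit, so w3 = 1.
The clause (~w2) is unit, so w2 = 0.
Now (w2) is unsatisfied and unit — conflict.
So every satisfying assignment has w1 = True.

True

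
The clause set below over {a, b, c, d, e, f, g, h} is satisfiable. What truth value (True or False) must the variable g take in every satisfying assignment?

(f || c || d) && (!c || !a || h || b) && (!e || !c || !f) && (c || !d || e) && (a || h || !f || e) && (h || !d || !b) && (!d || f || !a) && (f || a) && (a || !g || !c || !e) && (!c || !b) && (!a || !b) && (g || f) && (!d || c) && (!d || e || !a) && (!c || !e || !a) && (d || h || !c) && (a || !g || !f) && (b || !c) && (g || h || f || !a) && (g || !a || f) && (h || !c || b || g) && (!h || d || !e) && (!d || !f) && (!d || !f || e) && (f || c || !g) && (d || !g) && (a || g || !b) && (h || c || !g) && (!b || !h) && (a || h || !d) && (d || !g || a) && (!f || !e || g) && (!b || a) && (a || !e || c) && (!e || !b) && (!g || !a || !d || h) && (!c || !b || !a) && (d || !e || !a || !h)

False

Suppose g = true.
(d) alone gives d = true.
(c) alone gives c = true.
(!b) alone gives b = false.
Now (b) is unsatisfied and unit — conflict.
So every satisfying assignment has g = False.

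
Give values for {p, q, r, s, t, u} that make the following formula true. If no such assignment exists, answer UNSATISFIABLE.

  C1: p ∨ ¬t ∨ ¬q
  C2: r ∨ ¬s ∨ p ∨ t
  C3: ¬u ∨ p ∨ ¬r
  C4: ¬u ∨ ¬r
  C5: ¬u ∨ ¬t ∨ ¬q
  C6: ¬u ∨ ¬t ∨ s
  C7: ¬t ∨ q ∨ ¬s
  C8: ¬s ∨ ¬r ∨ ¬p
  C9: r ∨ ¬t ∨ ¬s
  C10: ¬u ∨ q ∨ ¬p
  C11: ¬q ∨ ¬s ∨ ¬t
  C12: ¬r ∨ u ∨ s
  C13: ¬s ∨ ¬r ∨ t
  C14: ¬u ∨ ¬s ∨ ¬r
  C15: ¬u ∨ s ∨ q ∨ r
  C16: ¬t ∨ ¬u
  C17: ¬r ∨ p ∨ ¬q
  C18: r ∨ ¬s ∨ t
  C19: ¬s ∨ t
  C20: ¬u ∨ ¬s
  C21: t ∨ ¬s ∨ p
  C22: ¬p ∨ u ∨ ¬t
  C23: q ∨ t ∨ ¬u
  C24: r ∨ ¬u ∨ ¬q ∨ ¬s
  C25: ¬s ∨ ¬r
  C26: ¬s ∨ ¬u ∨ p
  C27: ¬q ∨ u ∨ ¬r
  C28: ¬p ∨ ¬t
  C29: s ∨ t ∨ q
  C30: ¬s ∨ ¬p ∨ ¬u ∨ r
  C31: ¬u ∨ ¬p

Branch on u: set u = False.
Branch on r: set r = False.
Branch on t: set t = False.
Unit clause (¬s) forces s = False.
Unit clause (q) forces q = True.
Every clause is now satisfied; p is unconstrained.

p ↦ False, q ↦ True, r ↦ False, s ↦ False, t ↦ False, u ↦ False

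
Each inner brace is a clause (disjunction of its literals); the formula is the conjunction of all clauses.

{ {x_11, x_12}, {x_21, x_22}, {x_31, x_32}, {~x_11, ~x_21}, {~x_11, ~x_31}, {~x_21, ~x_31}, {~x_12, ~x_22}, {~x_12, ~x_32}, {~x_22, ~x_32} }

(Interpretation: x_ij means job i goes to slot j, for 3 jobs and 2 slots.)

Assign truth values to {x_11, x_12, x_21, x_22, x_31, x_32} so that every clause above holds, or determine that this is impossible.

Try x_11 = 1.
(~x_21) alone gives x_21 = 0.
(x_22) alone gives x_22 = 1.
(~x_31) alone gives x_31 = 0.
(x_32) alone gives x_32 = 1.
But (~x_32) is also a unit clause — contradiction.
So x_11 must be the other value — set x_11 = 0.
(x_12) alone gives x_12 = 1.
(~x_22) alone gives x_22 = 0.
(x_21) alone gives x_21 = 1.
(~x_31) alone gives x_31 = 0.
(x_32) alone gives x_32 = 1.
But (~x_32) is also a unit clause — contradiction.
Both values of x_11 lead to a conflict.

UNSATISFIABLE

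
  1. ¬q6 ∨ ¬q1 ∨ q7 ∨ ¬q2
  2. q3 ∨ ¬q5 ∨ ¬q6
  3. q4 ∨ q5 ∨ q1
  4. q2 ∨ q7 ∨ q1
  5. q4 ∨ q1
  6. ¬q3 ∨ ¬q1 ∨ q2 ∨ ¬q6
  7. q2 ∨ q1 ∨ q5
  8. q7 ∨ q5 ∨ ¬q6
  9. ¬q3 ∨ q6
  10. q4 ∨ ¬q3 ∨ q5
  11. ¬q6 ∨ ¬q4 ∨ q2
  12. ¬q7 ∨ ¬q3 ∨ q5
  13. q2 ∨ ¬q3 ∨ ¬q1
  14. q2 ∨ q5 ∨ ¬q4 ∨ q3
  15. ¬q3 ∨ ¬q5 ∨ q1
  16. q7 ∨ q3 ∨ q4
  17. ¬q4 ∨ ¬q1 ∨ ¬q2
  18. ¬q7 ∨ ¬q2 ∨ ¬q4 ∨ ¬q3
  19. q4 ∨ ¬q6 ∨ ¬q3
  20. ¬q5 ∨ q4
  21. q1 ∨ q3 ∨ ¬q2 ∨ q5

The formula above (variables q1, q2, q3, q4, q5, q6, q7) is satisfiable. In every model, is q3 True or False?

False

Suppose q3 = True.
(q6) alone gives q6 = True.
(q4) alone gives q4 = True.
(q2) alone gives q2 = True.
(¬q1) alone gives q1 = False.
(¬q5) alone gives q5 = False.
(q7) alone gives q7 = True.
But (¬q7) is also a unit clause — contradiction.
So every satisfying assignment has q3 = False.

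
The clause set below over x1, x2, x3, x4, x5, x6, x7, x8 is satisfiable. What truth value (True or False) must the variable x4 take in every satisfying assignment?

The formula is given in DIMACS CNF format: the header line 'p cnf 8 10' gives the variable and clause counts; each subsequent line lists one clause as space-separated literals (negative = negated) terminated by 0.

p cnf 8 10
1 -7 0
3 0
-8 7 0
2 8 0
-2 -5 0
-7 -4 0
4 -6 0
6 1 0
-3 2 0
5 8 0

False

Suppose x4 = True.
From the singleton clause (x3), x3 = True.
From the singleton clause (¬x7), x7 = False.
From the singleton clause (¬x8), x8 = False.
From the singleton clause (x2), x2 = True.
From the singleton clause (¬x5), x5 = False.
But (x5) is also a unit clause — contradiction.
So every satisfying assignment has x4 = False.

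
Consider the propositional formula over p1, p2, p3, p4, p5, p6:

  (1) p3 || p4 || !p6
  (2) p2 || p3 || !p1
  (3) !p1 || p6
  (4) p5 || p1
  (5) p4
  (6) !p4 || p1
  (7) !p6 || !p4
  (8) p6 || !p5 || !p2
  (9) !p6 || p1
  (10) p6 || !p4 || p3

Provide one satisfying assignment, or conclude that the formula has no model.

Unit clause (p4) forces p4 = true.
Unit clause (p1) forces p1 = true.
Unit clause (p6) forces p6 = true.
That conflicts with the unit clause (!p6).

UNSATISFIABLE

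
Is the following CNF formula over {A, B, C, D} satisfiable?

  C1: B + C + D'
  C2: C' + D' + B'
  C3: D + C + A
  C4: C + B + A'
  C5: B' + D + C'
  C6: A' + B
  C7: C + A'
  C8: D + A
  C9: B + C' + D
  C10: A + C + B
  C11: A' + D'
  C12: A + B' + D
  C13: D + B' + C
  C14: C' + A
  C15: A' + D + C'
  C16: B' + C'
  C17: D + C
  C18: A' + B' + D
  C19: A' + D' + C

Suppose A = 0.
Unit clause (D) forces D = 1.
Unit clause (C') forces C = 0.
Unit clause (B) forces B = 1.
This assignment satisfies each clause.
A satisfying assignment: A=0,  B=1,  C=0,  D=1.

Yes, satisfiable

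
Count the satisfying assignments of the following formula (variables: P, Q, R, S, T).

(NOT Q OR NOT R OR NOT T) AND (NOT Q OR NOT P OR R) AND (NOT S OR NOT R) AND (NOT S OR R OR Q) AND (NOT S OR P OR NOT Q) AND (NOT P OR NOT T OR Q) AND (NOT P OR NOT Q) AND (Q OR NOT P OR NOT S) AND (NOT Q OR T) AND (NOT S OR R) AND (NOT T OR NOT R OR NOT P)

There are 2^5 = 32 truth assignments over (P, Q, R, S, T).
Split on T. With T = true, the clauses containing T are satisfied and NOT T drops from the rest; 3 of the 2^4 = 16 assignments to the other variables satisfy what remains.
With T = false, by the same count on the reduced clause set, 4 assignments work.
(One model: P=F, Q=F, R=F, S=F, T=F.)
Total: 3 + 4 = 7.

7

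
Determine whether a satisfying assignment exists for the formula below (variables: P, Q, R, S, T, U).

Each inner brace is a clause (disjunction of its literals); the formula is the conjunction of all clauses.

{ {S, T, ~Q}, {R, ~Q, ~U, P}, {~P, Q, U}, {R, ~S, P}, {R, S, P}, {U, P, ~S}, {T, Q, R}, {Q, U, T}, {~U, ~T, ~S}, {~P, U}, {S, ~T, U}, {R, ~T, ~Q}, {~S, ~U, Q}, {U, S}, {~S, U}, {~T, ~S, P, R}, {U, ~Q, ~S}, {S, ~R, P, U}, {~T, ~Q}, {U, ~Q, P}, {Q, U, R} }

Satisfiable

Branch on P: set P = 1.
The clause (U) is unit, so U = 1.
Branch on T: set T = 1.
The clause (~S) is unit, so S = 0.
The clause (~Q) is unit, so Q = 0.
Every clause is now satisfied; R is unconstrained.
A satisfying assignment: P=1,  Q=0,  R=0,  S=0,  T=1,  U=1.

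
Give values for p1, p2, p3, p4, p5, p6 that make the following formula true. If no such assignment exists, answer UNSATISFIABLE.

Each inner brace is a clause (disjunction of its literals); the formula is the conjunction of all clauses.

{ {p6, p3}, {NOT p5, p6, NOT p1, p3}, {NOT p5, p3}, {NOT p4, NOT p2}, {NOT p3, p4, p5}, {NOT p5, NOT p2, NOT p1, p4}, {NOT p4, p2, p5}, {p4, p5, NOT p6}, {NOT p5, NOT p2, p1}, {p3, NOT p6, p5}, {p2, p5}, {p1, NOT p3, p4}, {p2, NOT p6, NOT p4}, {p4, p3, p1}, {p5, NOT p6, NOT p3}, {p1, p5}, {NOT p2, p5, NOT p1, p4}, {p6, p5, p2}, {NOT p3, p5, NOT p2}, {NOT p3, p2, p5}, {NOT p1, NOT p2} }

p1: true, p2: false, p3: true, p4: false, p5: true, p6: true

Suppose p6 = true.
Suppose p5 = true.
From the singleton clause (p3), p3 = true.
Suppose p4 = false.
From the singleton clause (p1), p1 = true.
From the singleton clause (NOT p2), p2 = false.
All clauses are satisfied.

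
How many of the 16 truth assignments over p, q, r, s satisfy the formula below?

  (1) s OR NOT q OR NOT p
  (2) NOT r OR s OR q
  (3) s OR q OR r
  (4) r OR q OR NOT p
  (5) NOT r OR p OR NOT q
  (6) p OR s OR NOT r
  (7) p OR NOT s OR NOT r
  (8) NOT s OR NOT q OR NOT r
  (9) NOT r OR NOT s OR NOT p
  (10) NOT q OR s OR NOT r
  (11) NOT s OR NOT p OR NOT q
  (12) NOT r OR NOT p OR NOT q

3

There are 2^4 = 16 truth assignments over (p, q, r, s).
Check each against the 12 clauses (columns in the order p, q, r, s):
  F F F F  ✗ fails (s OR q OR r)
  F F F T  ✓ satisfies all
  F F T F  ✗ fails (NOT r OR s OR q)
  F F T T  ✗ fails (p OR NOT s OR NOT r)
  F T F F  ✓ satisfies all
  F T F T  ✓ satisfies all
  F T T F  ✗ fails (NOT r OR p OR NOT q)
  F T T T  ✗ fails (NOT r OR p OR NOT q)
  T F F F  ✗ fails (s OR q OR r)
  T F F T  ✗ fails (r OR q OR NOT p)
  T F T F  ✗ fails (NOT r OR s OR q)
  T F T T  ✗ fails (NOT r OR NOT s OR NOT p)
  T T F F  ✗ fails (s OR NOT q OR NOT p)
  T T F T  ✗ fails (NOT s OR NOT p OR NOT q)
  T T T F  ✗ fails (s OR NOT q OR NOT p)
  T T T T  ✗ fails (NOT s OR NOT q OR NOT r)
3 of the 16 rows are models.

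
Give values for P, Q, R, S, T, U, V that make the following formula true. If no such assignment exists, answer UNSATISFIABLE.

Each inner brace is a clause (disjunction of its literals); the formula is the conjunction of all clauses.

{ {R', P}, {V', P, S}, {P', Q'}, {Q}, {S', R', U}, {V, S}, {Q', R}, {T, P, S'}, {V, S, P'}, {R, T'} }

UNSATISFIABLE

From the singleton clause (Q), Q = 1.
From the singleton clause (P'), P = 0.
From the singleton clause (R'), R = 0.
That conflicts with the unit clause (R).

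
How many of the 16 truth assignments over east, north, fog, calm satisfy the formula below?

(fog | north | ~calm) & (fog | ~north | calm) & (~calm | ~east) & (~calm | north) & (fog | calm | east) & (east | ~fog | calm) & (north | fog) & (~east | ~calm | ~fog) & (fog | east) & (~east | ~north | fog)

There are 2^4 = 16 truth assignments over (east, north, fog, calm).
Split on fog. With fog = 1, the clauses containing fog are satisfied and ~fog drops from the rest; 3 of the 2^3 = 8 assignments to the other variables satisfy what remains.
With fog = 0, by the same count on the reduced clause set, 0 assignments work.
(One model: east=F, north=T, fog=T, calm=T.)
Total: 3 + 0 = 3.

3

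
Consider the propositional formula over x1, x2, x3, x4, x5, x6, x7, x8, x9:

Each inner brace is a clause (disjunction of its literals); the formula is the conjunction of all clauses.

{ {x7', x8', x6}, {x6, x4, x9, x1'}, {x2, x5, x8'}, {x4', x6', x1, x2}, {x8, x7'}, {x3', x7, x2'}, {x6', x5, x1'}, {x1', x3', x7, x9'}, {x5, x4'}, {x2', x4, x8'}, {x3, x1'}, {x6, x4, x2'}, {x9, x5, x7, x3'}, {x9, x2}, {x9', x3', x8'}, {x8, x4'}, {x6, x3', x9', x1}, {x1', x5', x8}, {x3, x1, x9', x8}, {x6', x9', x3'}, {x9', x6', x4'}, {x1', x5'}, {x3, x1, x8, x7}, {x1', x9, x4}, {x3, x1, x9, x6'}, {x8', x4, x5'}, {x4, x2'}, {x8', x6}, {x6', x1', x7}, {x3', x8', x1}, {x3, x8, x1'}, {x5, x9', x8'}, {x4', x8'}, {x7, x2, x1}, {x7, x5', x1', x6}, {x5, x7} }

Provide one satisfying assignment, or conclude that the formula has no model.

UNSATISFIABLE

Suppose x8 = 1.
The clause (x6) is unit, so x6 = 1.
The clause (x4') is unit, so x4 = 0.
The clause (x2') is unit, so x2 = 0.
The clause (x5) is unit, so x5 = 1.
Now (x5') is unsatisfied and unit — conflict.
So x8 must be the other value — set x8 = 0.
The clause (x7') is unit, so x7 = 0.
The clause (x4') is unit, so x4 = 0.
The clause (x2') is unit, so x2 = 0.
The clause (x9) is unit, so x9 = 1.
The clause (x1) is unit, so x1 = 1.
The clause (x3') is unit, so x3 = 0.
Now (x3) is unsatisfied and unit — conflict.
Neither x8 = 1 nor x8 = 0 works.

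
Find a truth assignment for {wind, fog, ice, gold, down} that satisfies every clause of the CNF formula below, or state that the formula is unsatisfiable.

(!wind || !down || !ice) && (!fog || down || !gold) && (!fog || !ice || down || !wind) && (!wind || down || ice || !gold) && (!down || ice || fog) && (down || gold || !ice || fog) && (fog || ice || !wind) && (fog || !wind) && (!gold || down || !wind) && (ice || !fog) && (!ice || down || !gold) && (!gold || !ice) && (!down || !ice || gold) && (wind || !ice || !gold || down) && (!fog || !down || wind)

wind=false, fog=true, ice=true, gold=false, down=false

Case fog = true:
(ice) alone gives ice = true.
(!gold) alone gives gold = false.
(!down) alone gives down = false.
(!wind) alone gives wind = false.
This assignment satisfies each clause.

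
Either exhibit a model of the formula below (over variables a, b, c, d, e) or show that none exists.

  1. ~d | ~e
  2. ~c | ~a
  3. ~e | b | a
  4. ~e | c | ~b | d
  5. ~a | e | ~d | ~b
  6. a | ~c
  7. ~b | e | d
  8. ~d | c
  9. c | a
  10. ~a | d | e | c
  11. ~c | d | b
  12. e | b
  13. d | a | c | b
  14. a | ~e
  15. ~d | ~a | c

Branch on d: set d = 0.
Branch on c: set c = 0.
From the singleton clause (a), a = 1.
From the singleton clause (e), e = 1.
From the singleton clause (~b), b = 0.
All clauses are satisfied.

a: 1,  b: 0,  c: 0,  d: 0,  e: 1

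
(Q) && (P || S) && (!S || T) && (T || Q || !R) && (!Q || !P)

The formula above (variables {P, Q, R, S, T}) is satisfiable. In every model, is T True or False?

True

Suppose T = false.
(Q) alone gives Q = true.
(!S) alone gives S = false.
(P) alone gives P = true.
That conflicts with the unit clause (!P).
So every satisfying assignment has T = True.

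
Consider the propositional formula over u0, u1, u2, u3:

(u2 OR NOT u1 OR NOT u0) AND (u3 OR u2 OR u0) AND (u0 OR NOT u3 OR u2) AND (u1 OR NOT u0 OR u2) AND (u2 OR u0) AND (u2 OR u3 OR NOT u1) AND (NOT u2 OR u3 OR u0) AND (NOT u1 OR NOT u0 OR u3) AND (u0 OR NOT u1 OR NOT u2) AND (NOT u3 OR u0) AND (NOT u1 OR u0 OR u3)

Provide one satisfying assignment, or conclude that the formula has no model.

u0 ↦ true,  u1 ↦ true,  u2 ↦ true,  u3 ↦ true

Case u2 = true:
Case u3 = true:
From the singleton clause (u0), u0 = true.
All clauses hold; u1 can take either value.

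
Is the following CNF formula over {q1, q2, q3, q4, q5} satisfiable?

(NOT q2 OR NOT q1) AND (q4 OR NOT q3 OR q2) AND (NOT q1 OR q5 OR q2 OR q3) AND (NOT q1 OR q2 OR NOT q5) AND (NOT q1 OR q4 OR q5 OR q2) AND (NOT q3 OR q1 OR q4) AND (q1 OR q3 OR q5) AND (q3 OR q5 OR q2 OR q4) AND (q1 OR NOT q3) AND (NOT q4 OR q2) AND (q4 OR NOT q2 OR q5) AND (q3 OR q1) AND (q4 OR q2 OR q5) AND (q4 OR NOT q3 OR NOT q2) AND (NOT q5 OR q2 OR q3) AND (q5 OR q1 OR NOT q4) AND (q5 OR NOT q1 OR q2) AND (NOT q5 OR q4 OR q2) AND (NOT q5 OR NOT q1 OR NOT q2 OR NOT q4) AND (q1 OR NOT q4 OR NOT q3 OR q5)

No, unsatisfiable

Suppose q2 = false.
From the singleton clause (NOT q4), q4 = false.
From the singleton clause (NOT q3), q3 = false.
From the singleton clause (q5), q5 = true.
But (NOT q5) is also a unit clause — contradiction.
Undo q2 and try q2 = true.
From the singleton clause (NOT q1), q1 = false.
From the singleton clause (NOT q3), q3 = false.
But (q3) is also a unit clause — contradiction.
Neither q2 = true nor q2 = false works.
No assignment satisfies every clause.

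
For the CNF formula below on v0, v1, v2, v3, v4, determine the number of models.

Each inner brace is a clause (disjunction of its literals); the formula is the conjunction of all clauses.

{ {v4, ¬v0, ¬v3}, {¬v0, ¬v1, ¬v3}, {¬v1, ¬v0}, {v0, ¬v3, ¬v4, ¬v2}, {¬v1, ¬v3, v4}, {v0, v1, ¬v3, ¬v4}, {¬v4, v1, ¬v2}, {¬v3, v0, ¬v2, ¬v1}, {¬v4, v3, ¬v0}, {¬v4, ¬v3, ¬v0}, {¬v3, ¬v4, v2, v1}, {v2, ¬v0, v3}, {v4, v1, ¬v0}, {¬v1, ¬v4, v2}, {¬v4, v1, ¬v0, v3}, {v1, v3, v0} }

5

There are 2^5 = 32 truth assignments over (v0, v1, v2, v3, v4).
Split on v3. With v3 = True, the clauses containing v3 are satisfied and ¬v3 drops from the rest; 2 of the 2^4 = 16 assignments to the other variables satisfy what remains.
With v3 = False, by the same count on the reduced clause set, 3 assignments work.
(One model: v0=F, v1=F, v2=F, v3=T, v4=F.)
Total: 2 + 3 = 5.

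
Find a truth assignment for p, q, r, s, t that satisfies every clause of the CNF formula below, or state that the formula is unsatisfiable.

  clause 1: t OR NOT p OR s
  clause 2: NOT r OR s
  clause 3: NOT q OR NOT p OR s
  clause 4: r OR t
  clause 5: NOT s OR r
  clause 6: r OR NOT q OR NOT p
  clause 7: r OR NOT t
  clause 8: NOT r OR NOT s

UNSATISFIABLE

Suppose r = false.
(t) alone gives t = true.
That conflicts with the unit clause (NOT t).
So r must be the other value — set r = true.
(s) alone gives s = true.
That conflicts with the unit clause (NOT s).
Both values of r lead to a conflict.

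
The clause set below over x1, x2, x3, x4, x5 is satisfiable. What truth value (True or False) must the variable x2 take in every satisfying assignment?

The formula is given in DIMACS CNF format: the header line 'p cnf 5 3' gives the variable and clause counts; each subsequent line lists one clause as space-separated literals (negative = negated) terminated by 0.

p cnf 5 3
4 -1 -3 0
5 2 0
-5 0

True

Suppose x2 = False.
The clause (x5) is unit, so x5 = True.
That conflicts with the unit clause (¬x5).
So every satisfying assignment has x2 = True.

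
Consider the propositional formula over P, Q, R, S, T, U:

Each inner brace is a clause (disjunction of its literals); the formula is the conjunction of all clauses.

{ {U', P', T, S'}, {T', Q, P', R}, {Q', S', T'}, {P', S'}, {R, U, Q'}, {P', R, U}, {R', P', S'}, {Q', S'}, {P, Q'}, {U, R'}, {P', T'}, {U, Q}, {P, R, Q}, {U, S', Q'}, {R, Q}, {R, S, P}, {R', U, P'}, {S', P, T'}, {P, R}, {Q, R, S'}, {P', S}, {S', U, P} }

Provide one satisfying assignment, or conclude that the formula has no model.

P: 0, Q: 0, R: 1, S: 0, T: 0, U: 1

Branch on P: set P = 0.
(Q') alone gives Q = 0.
(U) alone gives U = 1.
(R) alone gives R = 1.
Branch on S: set S = 0.
Every clause is now satisfied; T is unconstrained.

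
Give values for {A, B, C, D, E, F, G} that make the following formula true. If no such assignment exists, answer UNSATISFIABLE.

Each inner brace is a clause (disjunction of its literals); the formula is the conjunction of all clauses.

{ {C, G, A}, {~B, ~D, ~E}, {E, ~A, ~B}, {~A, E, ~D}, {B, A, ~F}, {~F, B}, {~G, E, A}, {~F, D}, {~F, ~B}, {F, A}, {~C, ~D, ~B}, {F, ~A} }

UNSATISFIABLE

Suppose F = 0.
From the singleton clause (A), A = 1.
That conflicts with the unit clause (~A).
That branch fails; take F = 1 instead.
From the singleton clause (B), B = 1.
That conflicts with the unit clause (~B).
Both values of F lead to a conflict.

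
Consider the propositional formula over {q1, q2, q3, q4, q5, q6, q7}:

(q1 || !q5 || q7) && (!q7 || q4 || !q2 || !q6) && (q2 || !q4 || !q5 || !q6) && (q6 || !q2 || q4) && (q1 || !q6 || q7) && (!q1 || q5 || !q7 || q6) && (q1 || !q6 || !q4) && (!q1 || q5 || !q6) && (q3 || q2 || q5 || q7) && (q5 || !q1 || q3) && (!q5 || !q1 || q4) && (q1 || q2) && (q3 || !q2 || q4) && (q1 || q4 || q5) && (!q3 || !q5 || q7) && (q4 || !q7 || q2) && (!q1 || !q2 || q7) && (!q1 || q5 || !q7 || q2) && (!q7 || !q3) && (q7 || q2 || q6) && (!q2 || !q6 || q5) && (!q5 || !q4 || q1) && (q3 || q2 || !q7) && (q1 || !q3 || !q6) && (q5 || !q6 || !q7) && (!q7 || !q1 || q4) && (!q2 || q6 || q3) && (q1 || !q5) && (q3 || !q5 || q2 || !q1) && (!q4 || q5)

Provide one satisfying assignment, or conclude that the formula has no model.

q1=true, q2=true, q3=false, q4=true, q5=true, q6=true, q7=true

Try q1 = true.
Try q5 = true.
The clause (q4) is unit, so q4 = true.
Try q2 = true.
The clause (q7) is unit, so q7 = true.
The clause (!q3) is unit, so q3 = false.
The clause (q6) is unit, so q6 = true.
This assignment satisfies each clause.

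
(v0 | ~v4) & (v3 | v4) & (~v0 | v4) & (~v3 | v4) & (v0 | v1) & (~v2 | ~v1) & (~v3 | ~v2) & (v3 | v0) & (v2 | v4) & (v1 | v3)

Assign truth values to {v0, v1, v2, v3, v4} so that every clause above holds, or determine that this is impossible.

Branch on v0: set v0 = 1.
Unit clause (v4) forces v4 = 1.
Branch on v2: set v2 = 0.
Branch on v1: set v1 = 0.
Unit clause (v3) forces v3 = 1.
Every clause now holds.

v0=1, v1=0, v2=0, v3=1, v4=1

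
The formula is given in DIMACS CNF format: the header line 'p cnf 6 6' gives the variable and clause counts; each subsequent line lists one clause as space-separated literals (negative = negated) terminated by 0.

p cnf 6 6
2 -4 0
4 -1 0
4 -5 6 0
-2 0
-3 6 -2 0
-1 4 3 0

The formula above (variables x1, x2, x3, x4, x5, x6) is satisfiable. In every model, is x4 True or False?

False

Suppose x4 = True.
Unit clause (x2) forces x2 = True.
But (¬x2) is also a unit clause — contradiction.
So every satisfying assignment has x4 = False.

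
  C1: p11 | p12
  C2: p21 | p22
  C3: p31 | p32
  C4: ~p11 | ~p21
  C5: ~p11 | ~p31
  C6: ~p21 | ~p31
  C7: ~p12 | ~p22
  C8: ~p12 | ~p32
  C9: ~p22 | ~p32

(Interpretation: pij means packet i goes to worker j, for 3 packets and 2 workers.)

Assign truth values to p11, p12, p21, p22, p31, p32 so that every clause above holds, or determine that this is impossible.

Case p11 = 1:
The clause (~p21) is unit, so p21 = 0.
The clause (p22) is unit, so p22 = 1.
The clause (~p31) is unit, so p31 = 0.
The clause (p32) is unit, so p32 = 1.
But (~p32) is also a unit clause — contradiction.
So p11 must be the other value — set p11 = 0.
The clause (p12) is unit, so p12 = 1.
The clause (~p22) is unit, so p22 = 0.
The clause (p21) is unit, so p21 = 1.
The clause (~p31) is unit, so p31 = 0.
The clause (p32) is unit, so p32 = 1.
But (~p32) is also a unit clause — contradiction.
Either choice for p11 ends in contradiction.

UNSATISFIABLE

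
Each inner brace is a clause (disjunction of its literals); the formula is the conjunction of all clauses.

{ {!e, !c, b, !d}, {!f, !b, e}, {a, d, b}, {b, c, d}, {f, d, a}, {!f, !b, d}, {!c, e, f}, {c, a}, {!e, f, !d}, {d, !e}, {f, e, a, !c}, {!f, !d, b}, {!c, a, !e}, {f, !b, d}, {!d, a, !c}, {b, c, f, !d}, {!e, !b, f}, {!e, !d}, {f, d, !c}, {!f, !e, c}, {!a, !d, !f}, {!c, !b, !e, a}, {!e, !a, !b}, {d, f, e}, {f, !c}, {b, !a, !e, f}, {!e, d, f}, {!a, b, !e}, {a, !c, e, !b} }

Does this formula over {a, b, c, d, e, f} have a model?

Satisfiable

Try c = true.
From the singleton clause (f), f = true.
Try b = false.
From the singleton clause (!d), d = false.
From the singleton clause (a), a = true.
From the singleton clause (!e), e = false.
This assignment satisfies each clause.
A satisfying assignment: a=true; b=false; c=true; d=false; e=false; f=true.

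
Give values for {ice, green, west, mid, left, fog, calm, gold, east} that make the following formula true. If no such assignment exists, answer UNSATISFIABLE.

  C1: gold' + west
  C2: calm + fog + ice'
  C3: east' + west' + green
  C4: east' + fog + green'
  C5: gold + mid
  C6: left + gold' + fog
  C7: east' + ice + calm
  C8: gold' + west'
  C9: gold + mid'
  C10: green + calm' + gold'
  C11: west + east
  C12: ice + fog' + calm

UNSATISFIABLE

Suppose gold = 0.
(mid) alone gives mid = 1.
Now (mid') is unsatisfied and unit — conflict.
That branch fails; take gold = 1 instead.
(west) alone gives west = 1.
Now (west') is unsatisfied and unit — conflict.
Either choice for gold ends in contradiction.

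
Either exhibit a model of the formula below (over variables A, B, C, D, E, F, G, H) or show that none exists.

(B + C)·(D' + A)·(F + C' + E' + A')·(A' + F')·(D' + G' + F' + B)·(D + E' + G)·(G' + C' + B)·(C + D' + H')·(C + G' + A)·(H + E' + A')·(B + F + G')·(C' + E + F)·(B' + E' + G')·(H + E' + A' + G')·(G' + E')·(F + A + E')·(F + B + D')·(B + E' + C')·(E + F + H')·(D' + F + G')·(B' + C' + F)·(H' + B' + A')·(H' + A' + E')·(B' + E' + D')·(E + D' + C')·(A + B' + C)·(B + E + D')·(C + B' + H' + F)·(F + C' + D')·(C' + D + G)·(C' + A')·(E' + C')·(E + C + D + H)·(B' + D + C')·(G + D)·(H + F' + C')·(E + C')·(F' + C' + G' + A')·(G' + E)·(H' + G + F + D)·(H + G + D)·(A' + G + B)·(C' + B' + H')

Suppose B = 1.
Suppose D = 1.
(A) alone gives A = 1.
(F') alone gives F = 0.
(G') alone gives G = 0.
(C') alone gives C = 0.
(H') alone gives H = 0.
(E') alone gives E = 0.
All clauses are satisfied.

A: 1, B: 1, C: 0, D: 1, E: 0, F: 0, G: 0, H: 0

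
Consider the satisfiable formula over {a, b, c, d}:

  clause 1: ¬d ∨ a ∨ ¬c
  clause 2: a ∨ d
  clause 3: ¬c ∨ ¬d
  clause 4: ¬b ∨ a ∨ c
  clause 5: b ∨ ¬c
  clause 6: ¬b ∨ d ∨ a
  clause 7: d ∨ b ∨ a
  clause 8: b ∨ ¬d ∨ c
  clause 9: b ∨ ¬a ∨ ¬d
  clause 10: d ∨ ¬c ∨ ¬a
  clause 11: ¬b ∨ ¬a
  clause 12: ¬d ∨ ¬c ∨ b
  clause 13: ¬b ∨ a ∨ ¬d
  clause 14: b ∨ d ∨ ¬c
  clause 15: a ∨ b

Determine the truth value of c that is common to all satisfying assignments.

Suppose c = True.
From the singleton clause (¬d), d = False.
From the singleton clause (a), a = True.
Now (¬a) is unsatisfied and unit — conflict.
So every satisfying assignment has c = False.

False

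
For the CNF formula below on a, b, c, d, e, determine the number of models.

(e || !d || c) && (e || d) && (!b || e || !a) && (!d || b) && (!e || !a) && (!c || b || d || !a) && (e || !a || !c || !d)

7

There are 2^5 = 32 truth assignments over (a, b, c, d, e).
Split on b. With b = true, the clauses containing b are satisfied and !b drops from the rest; 5 of the 2^4 = 16 assignments to the other variables satisfy what remains.
With b = false, by the same count on the reduced clause set, 2 assignments work.
(One model: a=F, b=F, c=F, d=F, e=T.)
Total: 5 + 2 = 7.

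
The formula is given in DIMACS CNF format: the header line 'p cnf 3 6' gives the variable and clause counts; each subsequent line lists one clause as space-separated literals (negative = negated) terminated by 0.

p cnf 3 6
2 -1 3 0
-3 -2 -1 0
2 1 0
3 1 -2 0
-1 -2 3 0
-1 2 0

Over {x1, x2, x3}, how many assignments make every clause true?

There are 2^3 = 8 truth assignments over (x1, x2, x3).
Check each against the 6 clauses (columns in the order x1, x2, x3):
  F F F  ✗ fails (x2 ∨ x1)
  F F T  ✗ fails (x2 ∨ x1)
  F T F  ✗ fails (x3 ∨ x1 ∨ ¬x2)
  F T T  ✓ satisfies all
  T F F  ✗ fails (x2 ∨ ¬x1 ∨ x3)
  T F T  ✗ fails (¬x1 ∨ x2)
  T T F  ✗ fails (¬x1 ∨ ¬x2 ∨ x3)
  T T T  ✗ fails (¬x3 ∨ ¬x2 ∨ ¬x1)
1 of the 8 rows is a model.

1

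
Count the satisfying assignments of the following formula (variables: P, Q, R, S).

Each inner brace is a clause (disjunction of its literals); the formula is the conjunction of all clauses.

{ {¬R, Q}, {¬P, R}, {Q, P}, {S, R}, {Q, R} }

5

There are 2^4 = 16 truth assignments over (P, Q, R, S).
Split on R. With R = True, the clauses containing R are satisfied and ¬R drops from the rest; 4 of the 2^3 = 8 assignments to the other variables satisfy what remains.
With R = False, by the same count on the reduced clause set, 1 assignment works.
Total: 4 + 1 = 5.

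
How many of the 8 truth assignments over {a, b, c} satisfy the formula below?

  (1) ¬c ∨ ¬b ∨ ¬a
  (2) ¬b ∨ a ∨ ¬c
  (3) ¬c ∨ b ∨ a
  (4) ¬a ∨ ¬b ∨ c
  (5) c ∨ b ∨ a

There are 2^3 = 8 truth assignments over (a, b, c).
Check each against the 5 clauses (columns in the order a, b, c):
  F F F  ✗ fails (c ∨ b ∨ a)
  F F T  ✗ fails (¬c ∨ b ∨ a)
  F T F  ✓ satisfies all
  F T T  ✗ fails (¬b ∨ a ∨ ¬c)
  T F F  ✓ satisfies all
  T F T  ✓ satisfies all
  T T F  ✗ fails (¬a ∨ ¬b ∨ c)
  T T T  ✗ fails (¬c ∨ ¬b ∨ ¬a)
3 of the 8 rows are models.

3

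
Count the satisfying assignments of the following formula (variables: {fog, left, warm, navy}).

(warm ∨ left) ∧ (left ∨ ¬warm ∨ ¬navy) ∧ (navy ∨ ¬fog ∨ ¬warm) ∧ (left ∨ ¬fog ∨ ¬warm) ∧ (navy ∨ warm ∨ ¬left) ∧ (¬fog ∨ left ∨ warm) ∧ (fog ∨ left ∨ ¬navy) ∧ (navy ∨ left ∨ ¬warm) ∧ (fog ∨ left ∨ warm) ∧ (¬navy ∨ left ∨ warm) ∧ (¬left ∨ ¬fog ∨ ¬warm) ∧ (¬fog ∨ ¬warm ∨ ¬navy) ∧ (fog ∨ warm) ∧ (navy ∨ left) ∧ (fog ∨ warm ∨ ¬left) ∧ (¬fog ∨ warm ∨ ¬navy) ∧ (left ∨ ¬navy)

2

There are 2^4 = 16 truth assignments over (fog, left, warm, navy).
Check each against the 17 clauses (columns in the order fog, left, warm, navy):
  F F F F  ✗ fails (warm ∨ left)
  F F F T  ✗ fails (warm ∨ left)
  F F T F  ✗ fails (navy ∨ left ∨ ¬warm)
  F F T T  ✗ fails (left ∨ ¬warm ∨ ¬navy)
  F T F F  ✗ fails (navy ∨ warm ∨ ¬left)
  F T F T  ✗ fails (fog ∨ warm)
  F T T F  ✓ satisfies all
  F T T T  ✓ satisfies all
  T F F F  ✗ fails (warm ∨ left)
  T F F T  ✗ fails (warm ∨ left)
  T F T F  ✗ fails (navy ∨ ¬fog ∨ ¬warm)
  T F T T  ✗ fails (left ∨ ¬warm ∨ ¬navy)
  T T F F  ✗ fails (navy ∨ warm ∨ ¬left)
  T T F T  ✗ fails (¬fog ∨ warm ∨ ¬navy)
  T T T F  ✗ fails (navy ∨ ¬fog ∨ ¬warm)
  T T T T  ✗ fails (¬left ∨ ¬fog ∨ ¬warm)
2 of the 16 rows are models.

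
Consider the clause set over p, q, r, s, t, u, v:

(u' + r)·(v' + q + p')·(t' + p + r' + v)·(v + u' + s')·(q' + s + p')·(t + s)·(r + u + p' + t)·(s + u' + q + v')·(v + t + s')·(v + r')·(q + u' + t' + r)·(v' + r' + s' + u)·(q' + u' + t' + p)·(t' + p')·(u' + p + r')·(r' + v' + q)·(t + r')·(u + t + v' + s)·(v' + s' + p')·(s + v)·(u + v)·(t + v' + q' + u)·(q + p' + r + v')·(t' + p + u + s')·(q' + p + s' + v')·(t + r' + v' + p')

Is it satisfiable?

Case u = 0:
The clause (v) is unit, so v = 1.
Case q = 0:
The clause (p') is unit, so p = 0.
The clause (r') is unit, so r = 0.
Case t = 0:
The clause (s) is unit, so s = 1.
All clauses are satisfied.
A satisfying assignment: p=0,  q=0,  r=0,  s=1,  t=0,  u=0,  v=1.

Satisfiable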